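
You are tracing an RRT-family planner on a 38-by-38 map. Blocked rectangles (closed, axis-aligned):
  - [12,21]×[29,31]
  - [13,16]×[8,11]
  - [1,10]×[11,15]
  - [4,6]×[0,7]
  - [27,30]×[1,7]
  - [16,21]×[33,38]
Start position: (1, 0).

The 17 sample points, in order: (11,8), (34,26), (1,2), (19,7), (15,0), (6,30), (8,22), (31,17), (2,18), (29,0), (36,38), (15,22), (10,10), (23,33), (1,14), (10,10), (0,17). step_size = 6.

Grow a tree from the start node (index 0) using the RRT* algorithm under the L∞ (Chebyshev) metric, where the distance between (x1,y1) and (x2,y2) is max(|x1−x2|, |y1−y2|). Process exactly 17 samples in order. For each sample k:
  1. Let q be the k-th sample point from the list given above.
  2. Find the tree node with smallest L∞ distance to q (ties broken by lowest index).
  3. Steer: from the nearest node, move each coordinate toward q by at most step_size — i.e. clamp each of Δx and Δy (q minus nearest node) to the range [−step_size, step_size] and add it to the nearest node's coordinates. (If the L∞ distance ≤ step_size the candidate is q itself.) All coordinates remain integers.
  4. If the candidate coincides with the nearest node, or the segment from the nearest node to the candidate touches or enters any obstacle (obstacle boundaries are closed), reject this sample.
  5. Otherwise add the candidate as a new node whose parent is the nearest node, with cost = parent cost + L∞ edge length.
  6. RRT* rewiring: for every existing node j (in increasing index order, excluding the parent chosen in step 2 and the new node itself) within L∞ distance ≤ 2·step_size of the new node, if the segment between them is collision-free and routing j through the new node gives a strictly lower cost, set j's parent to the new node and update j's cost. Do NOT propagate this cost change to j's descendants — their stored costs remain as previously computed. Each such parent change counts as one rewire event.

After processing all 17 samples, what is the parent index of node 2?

1. q=(11,8) nearest=0 d=10 new=(7,6) → blocked by [4,6]×[0,7], reject
2. q=(34,26) nearest=0 d=33 new=(7,6) → blocked by [4,6]×[0,7], reject
3. q=(1,2) nearest=0 d=2 new=(1,2) → add node 1 parent=0 cost=2
4. q=(19,7) nearest=0 d=18 new=(7,6) → blocked by [4,6]×[0,7], reject
5. q=(15,0) nearest=0 d=14 new=(7,0) → blocked by [4,6]×[0,7], reject
6. q=(6,30) nearest=1 d=28 new=(6,8) → blocked by [4,6]×[0,7], reject
7. q=(8,22) nearest=1 d=20 new=(7,8) → blocked by [4,6]×[0,7], reject
8. q=(31,17) nearest=0 d=30 new=(7,6) → blocked by [4,6]×[0,7], reject
9. q=(2,18) nearest=1 d=16 new=(2,8) → add node 2 parent=1 cost=8
10. q=(29,0) nearest=2 d=27 new=(8,2) → blocked by [4,6]×[0,7], reject
11. q=(36,38) nearest=2 d=34 new=(8,14) → blocked by [1,10]×[11,15], reject
12. q=(15,22) nearest=2 d=14 new=(8,14) → blocked by [1,10]×[11,15], reject
13. q=(10,10) nearest=2 d=8 new=(8,10) → add node 3 parent=2 cost=14
14. q=(23,33) nearest=3 d=23 new=(14,16) → blocked by [1,10]×[11,15], reject
15. q=(1,14) nearest=2 d=6 new=(1,14) → blocked by [1,10]×[11,15], reject
16. q=(10,10) nearest=3 d=2 new=(10,10) → add node 4 parent=3 cost=16
17. q=(0,17) nearest=3 d=8 new=(2,16) → blocked by [1,10]×[11,15], reject

Parent of node 2: 1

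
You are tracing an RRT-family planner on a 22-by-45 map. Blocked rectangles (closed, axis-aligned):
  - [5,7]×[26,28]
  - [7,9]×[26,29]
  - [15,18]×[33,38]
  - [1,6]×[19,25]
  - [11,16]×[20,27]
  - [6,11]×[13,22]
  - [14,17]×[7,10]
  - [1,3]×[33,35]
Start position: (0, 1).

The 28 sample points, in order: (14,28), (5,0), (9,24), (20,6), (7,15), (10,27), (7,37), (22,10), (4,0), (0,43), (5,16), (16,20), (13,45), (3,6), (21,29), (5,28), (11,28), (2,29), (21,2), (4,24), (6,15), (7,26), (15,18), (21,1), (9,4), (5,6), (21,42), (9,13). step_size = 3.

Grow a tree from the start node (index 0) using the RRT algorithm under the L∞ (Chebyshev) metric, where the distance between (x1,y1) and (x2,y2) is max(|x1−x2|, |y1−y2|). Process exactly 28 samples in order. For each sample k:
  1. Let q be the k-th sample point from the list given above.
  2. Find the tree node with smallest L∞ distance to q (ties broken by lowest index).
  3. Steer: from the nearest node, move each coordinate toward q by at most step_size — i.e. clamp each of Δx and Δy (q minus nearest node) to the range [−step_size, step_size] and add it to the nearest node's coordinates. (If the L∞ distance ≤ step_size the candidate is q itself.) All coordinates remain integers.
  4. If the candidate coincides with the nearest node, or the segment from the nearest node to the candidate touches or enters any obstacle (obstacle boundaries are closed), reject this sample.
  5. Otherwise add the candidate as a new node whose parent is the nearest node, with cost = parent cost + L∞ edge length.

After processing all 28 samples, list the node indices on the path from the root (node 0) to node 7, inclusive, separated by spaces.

1. q=(14,28) nearest=0 d=27 new=(3,4) → add node 1 parent=0 cost=3
2. q=(5,0) nearest=1 d=4 new=(5,1) → add node 2 parent=1 cost=6
3. q=(9,24) nearest=1 d=20 new=(6,7) → add node 3 parent=1 cost=6
4. q=(20,6) nearest=3 d=14 new=(9,6) → add node 4 parent=3 cost=9
5. q=(7,15) nearest=3 d=8 new=(7,10) → add node 5 parent=3 cost=9
6. q=(10,27) nearest=5 d=17 new=(10,13) → blocked by [6,11]×[13,22], reject
7. q=(7,37) nearest=5 d=27 new=(7,13) → blocked by [6,11]×[13,22], reject
8. q=(22,10) nearest=4 d=13 new=(12,9) → add node 6 parent=4 cost=12
9. q=(4,0) nearest=2 d=1 new=(4,0) → add node 7 parent=2 cost=7
10. q=(0,43) nearest=5 d=33 new=(4,13) → add node 8 parent=5 cost=12
11. q=(5,16) nearest=8 d=3 new=(5,16) → add node 9 parent=8 cost=15
12. q=(16,20) nearest=5 d=10 new=(10,13) → blocked by [6,11]×[13,22], reject
13. q=(13,45) nearest=9 d=29 new=(8,19) → blocked by [6,11]×[13,22], reject
14. q=(3,6) nearest=1 d=2 new=(3,6) → add node 10 parent=1 cost=5
15. q=(21,29) nearest=9 d=16 new=(8,19) → blocked by [6,11]×[13,22], reject
16. q=(5,28) nearest=9 d=12 new=(5,19) → blocked by [1,6]×[19,25], reject
17. q=(11,28) nearest=9 d=12 new=(8,19) → blocked by [6,11]×[13,22], reject
18. q=(2,29) nearest=9 d=13 new=(2,19) → blocked by [1,6]×[19,25], reject
19. q=(21,2) nearest=6 d=9 new=(15,6) → blocked by [14,17]×[7,10], reject
20. q=(4,24) nearest=9 d=8 new=(4,19) → blocked by [1,6]×[19,25], reject
21. q=(6,15) nearest=9 d=1 new=(6,15) → blocked by [6,11]×[13,22], reject
22. q=(7,26) nearest=9 d=10 new=(7,19) → blocked by [6,11]×[13,22], reject
23. q=(15,18) nearest=5 d=8 new=(10,13) → blocked by [6,11]×[13,22], reject
24. q=(21,1) nearest=6 d=9 new=(15,6) → blocked by [14,17]×[7,10], reject
25. q=(9,4) nearest=4 d=2 new=(9,4) → add node 11 parent=4 cost=11
26. q=(5,6) nearest=3 d=1 new=(5,6) → add node 12 parent=3 cost=7
27. q=(21,42) nearest=9 d=26 new=(8,19) → blocked by [6,11]×[13,22], reject
28. q=(9,13) nearest=5 d=3 new=(9,13) → blocked by [6,11]×[13,22], reject

Path: 0 1 2 7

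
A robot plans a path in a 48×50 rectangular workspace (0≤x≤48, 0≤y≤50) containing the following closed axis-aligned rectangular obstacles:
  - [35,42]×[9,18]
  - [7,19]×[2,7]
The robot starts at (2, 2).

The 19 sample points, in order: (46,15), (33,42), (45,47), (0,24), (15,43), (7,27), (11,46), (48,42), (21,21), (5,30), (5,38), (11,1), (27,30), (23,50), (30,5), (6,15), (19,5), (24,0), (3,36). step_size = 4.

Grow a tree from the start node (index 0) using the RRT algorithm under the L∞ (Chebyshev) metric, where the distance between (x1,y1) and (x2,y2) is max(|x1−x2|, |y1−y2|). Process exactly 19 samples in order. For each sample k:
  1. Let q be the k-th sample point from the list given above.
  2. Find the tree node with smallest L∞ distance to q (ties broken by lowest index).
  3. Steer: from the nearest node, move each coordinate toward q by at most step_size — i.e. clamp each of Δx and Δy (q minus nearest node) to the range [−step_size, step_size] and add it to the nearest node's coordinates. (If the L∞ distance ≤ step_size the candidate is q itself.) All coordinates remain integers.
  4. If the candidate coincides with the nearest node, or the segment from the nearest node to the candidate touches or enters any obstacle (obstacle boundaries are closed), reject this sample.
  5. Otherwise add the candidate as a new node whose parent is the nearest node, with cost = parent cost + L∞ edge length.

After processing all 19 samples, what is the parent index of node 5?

Parent of node 5: 4

1. q=(46,15) nearest=0 d=44 new=(6,6) → add node 1 parent=0 cost=4
2. q=(33,42) nearest=1 d=36 new=(10,10) → blocked by [7,19]×[2,7], reject
3. q=(45,47) nearest=1 d=41 new=(10,10) → blocked by [7,19]×[2,7], reject
4. q=(0,24) nearest=1 d=18 new=(2,10) → add node 2 parent=1 cost=8
5. q=(15,43) nearest=2 d=33 new=(6,14) → add node 3 parent=2 cost=12
6. q=(7,27) nearest=3 d=13 new=(7,18) → add node 4 parent=3 cost=16
7. q=(11,46) nearest=4 d=28 new=(11,22) → add node 5 parent=4 cost=20
8. q=(48,42) nearest=5 d=37 new=(15,26) → add node 6 parent=5 cost=24
9. q=(21,21) nearest=6 d=6 new=(19,22) → add node 7 parent=6 cost=28
10. q=(5,30) nearest=5 d=8 new=(7,26) → add node 8 parent=5 cost=24
11. q=(5,38) nearest=6 d=12 new=(11,30) → add node 9 parent=6 cost=28
12. q=(11,1) nearest=1 d=5 new=(10,2) → blocked by [7,19]×[2,7], reject
13. q=(27,30) nearest=7 d=8 new=(23,26) → add node 10 parent=7 cost=32
14. q=(23,50) nearest=9 d=20 new=(15,34) → add node 11 parent=9 cost=32
15. q=(30,5) nearest=7 d=17 new=(23,18) → add node 12 parent=7 cost=32
16. q=(6,15) nearest=3 d=1 new=(6,15) → add node 13 parent=3 cost=13
17. q=(19,5) nearest=1 d=13 new=(10,5) → blocked by [7,19]×[2,7], reject
18. q=(24,0) nearest=1 d=18 new=(10,2) → blocked by [7,19]×[2,7], reject
19. q=(3,36) nearest=9 d=8 new=(7,34) → add node 14 parent=9 cost=32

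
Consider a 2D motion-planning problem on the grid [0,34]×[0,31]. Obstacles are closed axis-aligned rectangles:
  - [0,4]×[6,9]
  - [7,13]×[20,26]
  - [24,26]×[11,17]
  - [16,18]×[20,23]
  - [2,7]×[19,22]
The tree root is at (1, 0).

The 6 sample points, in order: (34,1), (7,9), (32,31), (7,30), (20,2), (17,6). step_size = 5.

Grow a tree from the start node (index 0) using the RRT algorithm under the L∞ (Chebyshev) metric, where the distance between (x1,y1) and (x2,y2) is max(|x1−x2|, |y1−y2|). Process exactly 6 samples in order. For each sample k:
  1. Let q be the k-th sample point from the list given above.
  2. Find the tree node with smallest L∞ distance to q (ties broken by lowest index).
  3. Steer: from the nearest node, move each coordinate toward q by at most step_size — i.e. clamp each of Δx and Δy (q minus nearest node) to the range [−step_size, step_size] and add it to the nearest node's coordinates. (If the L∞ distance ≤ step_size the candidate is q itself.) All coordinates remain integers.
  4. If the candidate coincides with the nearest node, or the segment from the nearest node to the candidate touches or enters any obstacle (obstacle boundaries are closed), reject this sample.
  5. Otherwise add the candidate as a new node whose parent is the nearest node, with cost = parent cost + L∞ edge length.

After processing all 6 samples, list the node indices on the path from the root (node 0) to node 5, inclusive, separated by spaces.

1. q=(34,1) nearest=0 d=33 new=(6,1) → add node 1 parent=0 cost=5
2. q=(7,9) nearest=1 d=8 new=(7,6) → add node 2 parent=1 cost=10
3. q=(32,31) nearest=2 d=25 new=(12,11) → add node 3 parent=2 cost=15
4. q=(7,30) nearest=3 d=19 new=(7,16) → add node 4 parent=3 cost=20
5. q=(20,2) nearest=3 d=9 new=(17,6) → add node 5 parent=3 cost=20
6. q=(17,6) nearest=5 d=0 → coincident, reject

Path: 0 1 2 3 5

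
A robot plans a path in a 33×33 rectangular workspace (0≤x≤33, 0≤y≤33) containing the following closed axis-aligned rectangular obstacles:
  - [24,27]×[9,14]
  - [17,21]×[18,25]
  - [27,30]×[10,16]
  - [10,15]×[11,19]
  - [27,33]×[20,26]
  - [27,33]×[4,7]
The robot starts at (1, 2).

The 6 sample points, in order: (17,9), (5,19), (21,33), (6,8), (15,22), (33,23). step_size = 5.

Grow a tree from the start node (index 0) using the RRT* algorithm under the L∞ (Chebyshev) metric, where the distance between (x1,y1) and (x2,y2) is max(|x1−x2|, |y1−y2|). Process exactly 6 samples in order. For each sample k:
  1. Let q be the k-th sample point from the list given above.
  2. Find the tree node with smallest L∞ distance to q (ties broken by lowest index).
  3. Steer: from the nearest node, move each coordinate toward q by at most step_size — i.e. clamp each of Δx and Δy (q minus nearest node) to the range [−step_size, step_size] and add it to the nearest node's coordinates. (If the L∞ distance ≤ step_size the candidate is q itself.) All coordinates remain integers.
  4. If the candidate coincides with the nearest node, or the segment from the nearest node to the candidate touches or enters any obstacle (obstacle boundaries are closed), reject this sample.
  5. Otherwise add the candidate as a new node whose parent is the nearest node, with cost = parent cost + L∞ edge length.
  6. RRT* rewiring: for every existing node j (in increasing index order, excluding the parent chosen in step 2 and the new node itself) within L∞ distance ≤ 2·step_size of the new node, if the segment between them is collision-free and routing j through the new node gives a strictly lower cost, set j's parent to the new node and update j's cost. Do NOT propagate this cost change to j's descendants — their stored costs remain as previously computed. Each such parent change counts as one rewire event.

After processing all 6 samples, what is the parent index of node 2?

Parent of node 2: 1

1. q=(17,9) nearest=0 d=16 new=(6,7) → add node 1 parent=0 cost=5
2. q=(5,19) nearest=1 d=12 new=(5,12) → add node 2 parent=1 cost=10
3. q=(21,33) nearest=2 d=21 new=(10,17) → blocked by [10,15]×[11,19], reject
4. q=(6,8) nearest=1 d=1 new=(6,8) → add node 3 parent=1 cost=6
5. q=(15,22) nearest=2 d=10 new=(10,17) → blocked by [10,15]×[11,19], reject
6. q=(33,23) nearest=1 d=27 new=(11,12) → blocked by [10,15]×[11,19], reject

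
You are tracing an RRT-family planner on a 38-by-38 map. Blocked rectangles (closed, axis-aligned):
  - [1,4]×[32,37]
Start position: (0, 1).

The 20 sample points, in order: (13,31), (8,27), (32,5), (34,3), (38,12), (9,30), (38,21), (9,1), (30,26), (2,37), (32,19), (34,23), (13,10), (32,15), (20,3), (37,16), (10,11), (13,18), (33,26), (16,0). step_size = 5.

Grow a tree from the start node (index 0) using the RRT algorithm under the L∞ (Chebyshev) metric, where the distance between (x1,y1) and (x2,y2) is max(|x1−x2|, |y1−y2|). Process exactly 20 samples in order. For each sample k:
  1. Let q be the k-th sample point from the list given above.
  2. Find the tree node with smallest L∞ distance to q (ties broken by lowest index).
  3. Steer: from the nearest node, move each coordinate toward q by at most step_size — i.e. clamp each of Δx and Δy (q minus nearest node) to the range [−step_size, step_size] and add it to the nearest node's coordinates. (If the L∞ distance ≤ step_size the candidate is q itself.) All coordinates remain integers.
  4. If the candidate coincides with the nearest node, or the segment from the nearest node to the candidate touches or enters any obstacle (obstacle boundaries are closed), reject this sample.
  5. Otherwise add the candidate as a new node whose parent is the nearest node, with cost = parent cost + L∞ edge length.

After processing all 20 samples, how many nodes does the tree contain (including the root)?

1. q=(13,31) nearest=0 d=30 new=(5,6) → add node 1 parent=0 cost=5
2. q=(8,27) nearest=1 d=21 new=(8,11) → add node 2 parent=1 cost=10
3. q=(32,5) nearest=2 d=24 new=(13,6) → add node 3 parent=2 cost=15
4. q=(34,3) nearest=3 d=21 new=(18,3) → add node 4 parent=3 cost=20
5. q=(38,12) nearest=4 d=20 new=(23,8) → add node 5 parent=4 cost=25
6. q=(9,30) nearest=2 d=19 new=(9,16) → add node 6 parent=2 cost=15
7. q=(38,21) nearest=5 d=15 new=(28,13) → add node 7 parent=5 cost=30
8. q=(9,1) nearest=1 d=5 new=(9,1) → add node 8 parent=1 cost=10
9. q=(30,26) nearest=7 d=13 new=(30,18) → add node 9 parent=7 cost=35
10. q=(2,37) nearest=6 d=21 new=(4,21) → add node 10 parent=6 cost=20
11. q=(32,19) nearest=9 d=2 new=(32,19) → add node 11 parent=9 cost=37
12. q=(34,23) nearest=11 d=4 new=(34,23) → add node 12 parent=11 cost=41
13. q=(13,10) nearest=3 d=4 new=(13,10) → add node 13 parent=3 cost=19
14. q=(32,15) nearest=9 d=3 new=(32,15) → add node 14 parent=9 cost=38
15. q=(20,3) nearest=4 d=2 new=(20,3) → add node 15 parent=4 cost=22
16. q=(37,16) nearest=11 d=5 new=(37,16) → add node 16 parent=11 cost=42
17. q=(10,11) nearest=2 d=2 new=(10,11) → add node 17 parent=2 cost=12
18. q=(13,18) nearest=6 d=4 new=(13,18) → add node 18 parent=6 cost=19
19. q=(33,26) nearest=12 d=3 new=(33,26) → add node 19 parent=12 cost=44
20. q=(16,0) nearest=4 d=3 new=(16,0) → add node 20 parent=4 cost=23

Node count: 21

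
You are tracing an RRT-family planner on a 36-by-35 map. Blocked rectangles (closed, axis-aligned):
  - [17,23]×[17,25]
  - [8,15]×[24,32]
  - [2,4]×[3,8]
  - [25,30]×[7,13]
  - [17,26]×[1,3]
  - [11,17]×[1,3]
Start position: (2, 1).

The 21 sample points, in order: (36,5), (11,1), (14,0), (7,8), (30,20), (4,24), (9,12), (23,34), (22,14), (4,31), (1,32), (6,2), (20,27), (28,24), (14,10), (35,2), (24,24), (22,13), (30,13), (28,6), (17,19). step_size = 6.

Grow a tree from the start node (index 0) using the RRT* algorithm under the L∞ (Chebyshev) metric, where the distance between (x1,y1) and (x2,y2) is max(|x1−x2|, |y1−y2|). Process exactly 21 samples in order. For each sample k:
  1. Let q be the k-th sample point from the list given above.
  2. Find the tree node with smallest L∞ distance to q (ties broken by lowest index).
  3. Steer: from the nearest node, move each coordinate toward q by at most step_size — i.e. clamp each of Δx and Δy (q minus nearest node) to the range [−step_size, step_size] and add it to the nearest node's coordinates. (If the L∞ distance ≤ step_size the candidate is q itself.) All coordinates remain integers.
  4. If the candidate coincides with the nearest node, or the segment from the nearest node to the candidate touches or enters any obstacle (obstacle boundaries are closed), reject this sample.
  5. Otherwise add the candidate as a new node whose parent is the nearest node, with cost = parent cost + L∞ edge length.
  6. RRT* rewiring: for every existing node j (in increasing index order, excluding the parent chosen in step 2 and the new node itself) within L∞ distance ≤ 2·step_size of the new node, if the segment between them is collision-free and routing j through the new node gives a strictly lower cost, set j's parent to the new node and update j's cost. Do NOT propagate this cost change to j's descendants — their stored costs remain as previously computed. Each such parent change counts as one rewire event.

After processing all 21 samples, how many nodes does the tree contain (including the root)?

1. q=(36,5) nearest=0 d=34 new=(8,5) → add node 1 parent=0 cost=6
2. q=(11,1) nearest=1 d=4 new=(11,1) → blocked by [11,17]×[1,3], reject
3. q=(14,0) nearest=1 d=6 new=(14,0) → blocked by [11,17]×[1,3], reject
4. q=(7,8) nearest=1 d=3 new=(7,8) → add node 2 parent=1 cost=9
5. q=(30,20) nearest=1 d=22 new=(14,11) → add node 3 parent=1 cost=12
6. q=(4,24) nearest=3 d=13 new=(8,17) → add node 4 parent=3 cost=18
7. q=(9,12) nearest=2 d=4 new=(9,12) → add node 5 parent=2 cost=13
8. q=(23,34) nearest=4 d=17 new=(14,23) → add node 6 parent=4 cost=24
9. q=(22,14) nearest=3 d=8 new=(20,14) → add node 7 parent=3 cost=18
10. q=(4,31) nearest=6 d=10 new=(8,29) → blocked by [8,15]×[24,32], reject
11. q=(1,32) nearest=6 d=13 new=(8,29) → blocked by [8,15]×[24,32], reject
12. q=(6,2) nearest=1 d=3 new=(6,2) → add node 8 parent=1 cost=9
13. q=(20,27) nearest=6 d=6 new=(20,27) → blocked by [17,23]×[17,25], reject
14. q=(28,24) nearest=7 d=10 new=(26,20) → blocked by [17,23]×[17,25], reject
15. q=(14,10) nearest=3 d=1 new=(14,10) → add node 9 parent=3 cost=13
16. q=(35,2) nearest=7 d=15 new=(26,8) → blocked by [25,30]×[7,13], reject
17. q=(24,24) nearest=6 d=10 new=(20,24) → blocked by [17,23]×[17,25], reject
18. q=(22,13) nearest=7 d=2 new=(22,13) → add node 10 parent=7 cost=20
19. q=(30,13) nearest=10 d=8 new=(28,13) → blocked by [25,30]×[7,13], reject
20. q=(28,6) nearest=10 d=7 new=(28,7) → blocked by [25,30]×[7,13], reject
21. q=(17,19) nearest=6 d=4 new=(17,19) → blocked by [17,23]×[17,25], reject

Node count: 11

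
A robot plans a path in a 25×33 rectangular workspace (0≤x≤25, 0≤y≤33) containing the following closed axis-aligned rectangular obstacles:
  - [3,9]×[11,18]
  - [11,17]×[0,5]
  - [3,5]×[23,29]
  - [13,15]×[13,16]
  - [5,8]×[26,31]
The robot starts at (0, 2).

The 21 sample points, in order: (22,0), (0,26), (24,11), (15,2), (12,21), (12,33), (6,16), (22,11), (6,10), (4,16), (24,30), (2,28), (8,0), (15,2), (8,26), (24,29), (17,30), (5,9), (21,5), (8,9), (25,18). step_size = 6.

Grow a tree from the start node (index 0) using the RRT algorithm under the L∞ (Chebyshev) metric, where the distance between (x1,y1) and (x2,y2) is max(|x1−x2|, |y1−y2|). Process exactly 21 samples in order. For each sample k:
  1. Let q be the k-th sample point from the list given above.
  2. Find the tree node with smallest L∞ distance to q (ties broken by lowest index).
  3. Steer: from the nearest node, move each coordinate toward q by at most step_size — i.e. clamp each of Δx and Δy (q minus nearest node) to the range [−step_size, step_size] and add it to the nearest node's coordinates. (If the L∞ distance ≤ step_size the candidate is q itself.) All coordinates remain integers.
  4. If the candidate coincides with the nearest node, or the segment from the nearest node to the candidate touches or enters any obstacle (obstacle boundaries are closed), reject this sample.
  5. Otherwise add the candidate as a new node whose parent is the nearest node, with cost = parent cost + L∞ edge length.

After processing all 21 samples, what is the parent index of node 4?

1. q=(22,0) nearest=0 d=22 new=(6,0) → add node 1 parent=0 cost=6
2. q=(0,26) nearest=0 d=24 new=(0,8) → add node 2 parent=0 cost=6
3. q=(24,11) nearest=1 d=18 new=(12,6) → blocked by [11,17]×[0,5], reject
4. q=(15,2) nearest=1 d=9 new=(12,2) → blocked by [11,17]×[0,5], reject
5. q=(12,21) nearest=2 d=13 new=(6,14) → blocked by [3,9]×[11,18], reject
6. q=(12,33) nearest=2 d=25 new=(6,14) → blocked by [3,9]×[11,18], reject
7. q=(6,16) nearest=2 d=8 new=(6,14) → blocked by [3,9]×[11,18], reject
8. q=(22,11) nearest=1 d=16 new=(12,6) → blocked by [11,17]×[0,5], reject
9. q=(6,10) nearest=2 d=6 new=(6,10) → add node 3 parent=2 cost=12
10. q=(4,16) nearest=3 d=6 new=(4,16) → blocked by [3,9]×[11,18], reject
11. q=(24,30) nearest=3 d=20 new=(12,16) → blocked by [3,9]×[11,18], reject
12. q=(2,28) nearest=3 d=18 new=(2,16) → blocked by [3,9]×[11,18], reject
13. q=(8,0) nearest=1 d=2 new=(8,0) → add node 4 parent=1 cost=8
14. q=(15,2) nearest=4 d=7 new=(14,2) → blocked by [11,17]×[0,5], reject
15. q=(8,26) nearest=3 d=16 new=(8,16) → blocked by [3,9]×[11,18], reject
16. q=(24,29) nearest=3 d=19 new=(12,16) → blocked by [3,9]×[11,18], reject
17. q=(17,30) nearest=3 d=20 new=(12,16) → blocked by [3,9]×[11,18], reject
18. q=(5,9) nearest=3 d=1 new=(5,9) → add node 5 parent=3 cost=13
19. q=(21,5) nearest=4 d=13 new=(14,5) → blocked by [11,17]×[0,5], reject
20. q=(8,9) nearest=3 d=2 new=(8,9) → add node 6 parent=3 cost=14
21. q=(25,18) nearest=6 d=17 new=(14,15) → blocked by [13,15]×[13,16], reject

Parent of node 4: 1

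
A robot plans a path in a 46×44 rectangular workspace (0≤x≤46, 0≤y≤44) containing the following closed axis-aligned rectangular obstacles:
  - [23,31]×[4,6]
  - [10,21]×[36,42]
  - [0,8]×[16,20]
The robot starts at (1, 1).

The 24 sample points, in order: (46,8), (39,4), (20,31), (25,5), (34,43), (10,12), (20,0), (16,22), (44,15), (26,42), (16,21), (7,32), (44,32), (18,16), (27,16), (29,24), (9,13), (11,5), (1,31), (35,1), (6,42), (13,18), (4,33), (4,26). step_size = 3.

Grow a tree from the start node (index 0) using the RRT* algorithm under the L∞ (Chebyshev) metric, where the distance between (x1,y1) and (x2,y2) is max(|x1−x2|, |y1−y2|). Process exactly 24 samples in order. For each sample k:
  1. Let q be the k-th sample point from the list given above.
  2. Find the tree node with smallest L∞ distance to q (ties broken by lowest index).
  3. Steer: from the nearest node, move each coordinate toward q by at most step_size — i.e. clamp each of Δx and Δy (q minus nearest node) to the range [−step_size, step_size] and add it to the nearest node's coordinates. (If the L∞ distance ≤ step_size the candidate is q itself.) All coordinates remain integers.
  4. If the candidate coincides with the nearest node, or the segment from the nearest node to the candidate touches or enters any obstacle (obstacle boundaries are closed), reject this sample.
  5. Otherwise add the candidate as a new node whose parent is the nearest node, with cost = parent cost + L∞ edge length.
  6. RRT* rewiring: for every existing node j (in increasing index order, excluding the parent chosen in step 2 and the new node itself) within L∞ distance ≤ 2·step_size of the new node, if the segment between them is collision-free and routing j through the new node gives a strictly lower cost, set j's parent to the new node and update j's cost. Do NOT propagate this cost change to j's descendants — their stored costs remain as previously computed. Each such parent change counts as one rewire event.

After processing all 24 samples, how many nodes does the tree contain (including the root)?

Node count: 25

1. q=(46,8) nearest=0 d=45 new=(4,4) → add node 1 parent=0 cost=3
2. q=(39,4) nearest=1 d=35 new=(7,4) → add node 2 parent=1 cost=6
3. q=(20,31) nearest=1 d=27 new=(7,7) → add node 3 parent=1 cost=6
4. q=(25,5) nearest=2 d=18 new=(10,5) → add node 4 parent=2 cost=9
5. q=(34,43) nearest=3 d=36 new=(10,10) → add node 5 parent=3 cost=9
6. q=(10,12) nearest=5 d=2 new=(10,12) → add node 6 parent=5 cost=11
7. q=(20,0) nearest=4 d=10 new=(13,2) → add node 7 parent=4 cost=12
8. q=(16,22) nearest=6 d=10 new=(13,15) → add node 8 parent=6 cost=14
9. q=(44,15) nearest=7 d=31 new=(16,5) → add node 9 parent=7 cost=15
10. q=(26,42) nearest=8 d=27 new=(16,18) → add node 10 parent=8 cost=17
11. q=(16,21) nearest=10 d=3 new=(16,21) → add node 11 parent=10 cost=20
12. q=(7,32) nearest=11 d=11 new=(13,24) → add node 12 parent=11 cost=23
13. q=(44,32) nearest=9 d=28 new=(19,8) → add node 13 parent=9 cost=18
14. q=(18,16) nearest=10 d=2 new=(18,16) → add node 14 parent=10 cost=19
15. q=(27,16) nearest=13 d=8 new=(22,11) → add node 15 parent=13 cost=21
16. q=(29,24) nearest=14 d=11 new=(21,19) → add node 16 parent=14 cost=22
17. q=(9,13) nearest=6 d=1 new=(9,13) → add node 17 parent=6 cost=12
18. q=(11,5) nearest=4 d=1 new=(11,5) → add node 18 parent=4 cost=10
19. q=(1,31) nearest=12 d=12 new=(10,27) → add node 19 parent=12 cost=26
20. q=(35,1) nearest=15 d=13 new=(25,8) → add node 20 parent=15 cost=24
21. q=(6,42) nearest=19 d=15 new=(7,30) → add node 21 parent=19 cost=29
22. q=(13,18) nearest=8 d=3 new=(13,18) → add node 22 parent=8 cost=17
23. q=(4,33) nearest=21 d=3 new=(4,33) → add node 23 parent=21 cost=32
24. q=(4,26) nearest=21 d=4 new=(4,27) → add node 24 parent=21 cost=32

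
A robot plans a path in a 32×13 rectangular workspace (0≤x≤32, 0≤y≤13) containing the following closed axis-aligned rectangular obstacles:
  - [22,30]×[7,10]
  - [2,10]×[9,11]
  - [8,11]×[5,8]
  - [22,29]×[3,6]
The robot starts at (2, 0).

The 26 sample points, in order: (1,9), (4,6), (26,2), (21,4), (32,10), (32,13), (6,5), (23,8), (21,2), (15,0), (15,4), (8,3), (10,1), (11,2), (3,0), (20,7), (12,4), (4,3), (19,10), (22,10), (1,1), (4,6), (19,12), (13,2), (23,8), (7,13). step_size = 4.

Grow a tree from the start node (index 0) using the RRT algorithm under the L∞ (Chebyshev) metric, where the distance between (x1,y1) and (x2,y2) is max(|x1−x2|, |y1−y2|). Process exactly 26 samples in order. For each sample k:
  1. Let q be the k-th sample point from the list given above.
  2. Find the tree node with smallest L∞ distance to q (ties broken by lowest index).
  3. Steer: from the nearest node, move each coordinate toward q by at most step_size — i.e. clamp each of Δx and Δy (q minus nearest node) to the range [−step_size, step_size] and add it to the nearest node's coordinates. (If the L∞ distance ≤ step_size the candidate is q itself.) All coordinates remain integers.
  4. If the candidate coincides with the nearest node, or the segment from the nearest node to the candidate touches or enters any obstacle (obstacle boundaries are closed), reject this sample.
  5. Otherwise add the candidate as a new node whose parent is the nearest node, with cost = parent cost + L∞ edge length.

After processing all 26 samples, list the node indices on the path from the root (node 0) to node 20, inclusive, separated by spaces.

Path: 0 1 2 3 4 20

1. q=(1,9) nearest=0 d=9 new=(1,4) → add node 1 parent=0 cost=4
2. q=(4,6) nearest=1 d=3 new=(4,6) → add node 2 parent=1 cost=7
3. q=(26,2) nearest=2 d=22 new=(8,2) → add node 3 parent=2 cost=11
4. q=(21,4) nearest=3 d=13 new=(12,4) → add node 4 parent=3 cost=15
5. q=(32,10) nearest=4 d=20 new=(16,8) → add node 5 parent=4 cost=19
6. q=(32,13) nearest=5 d=16 new=(20,12) → add node 6 parent=5 cost=23
7. q=(6,5) nearest=2 d=2 new=(6,5) → add node 7 parent=2 cost=9
8. q=(23,8) nearest=6 d=4 new=(23,8) → blocked by [22,30]×[7,10], reject
9. q=(21,2) nearest=5 d=6 new=(20,4) → add node 8 parent=5 cost=23
10. q=(15,0) nearest=4 d=4 new=(15,0) → add node 9 parent=4 cost=19
11. q=(15,4) nearest=4 d=3 new=(15,4) → add node 10 parent=4 cost=18
12. q=(8,3) nearest=3 d=1 new=(8,3) → add node 11 parent=3 cost=12
13. q=(10,1) nearest=3 d=2 new=(10,1) → add node 12 parent=3 cost=13
14. q=(11,2) nearest=12 d=1 new=(11,2) → add node 13 parent=12 cost=14
15. q=(3,0) nearest=0 d=1 new=(3,0) → add node 14 parent=0 cost=1
16. q=(20,7) nearest=8 d=3 new=(20,7) → add node 15 parent=8 cost=26
17. q=(12,4) nearest=4 d=0 → coincident, reject
18. q=(4,3) nearest=7 d=2 new=(4,3) → add node 16 parent=7 cost=11
19. q=(19,10) nearest=6 d=2 new=(19,10) → add node 17 parent=6 cost=25
20. q=(22,10) nearest=6 d=2 new=(22,10) → blocked by [22,30]×[7,10], reject
21. q=(1,1) nearest=0 d=1 new=(1,1) → add node 18 parent=0 cost=1
22. q=(4,6) nearest=2 d=0 → coincident, reject
23. q=(19,12) nearest=6 d=1 new=(19,12) → add node 19 parent=6 cost=24
24. q=(13,2) nearest=4 d=2 new=(13,2) → add node 20 parent=4 cost=17
25. q=(23,8) nearest=15 d=3 new=(23,8) → blocked by [22,30]×[7,10], reject
26. q=(7,13) nearest=2 d=7 new=(7,10) → blocked by [2,10]×[9,11], reject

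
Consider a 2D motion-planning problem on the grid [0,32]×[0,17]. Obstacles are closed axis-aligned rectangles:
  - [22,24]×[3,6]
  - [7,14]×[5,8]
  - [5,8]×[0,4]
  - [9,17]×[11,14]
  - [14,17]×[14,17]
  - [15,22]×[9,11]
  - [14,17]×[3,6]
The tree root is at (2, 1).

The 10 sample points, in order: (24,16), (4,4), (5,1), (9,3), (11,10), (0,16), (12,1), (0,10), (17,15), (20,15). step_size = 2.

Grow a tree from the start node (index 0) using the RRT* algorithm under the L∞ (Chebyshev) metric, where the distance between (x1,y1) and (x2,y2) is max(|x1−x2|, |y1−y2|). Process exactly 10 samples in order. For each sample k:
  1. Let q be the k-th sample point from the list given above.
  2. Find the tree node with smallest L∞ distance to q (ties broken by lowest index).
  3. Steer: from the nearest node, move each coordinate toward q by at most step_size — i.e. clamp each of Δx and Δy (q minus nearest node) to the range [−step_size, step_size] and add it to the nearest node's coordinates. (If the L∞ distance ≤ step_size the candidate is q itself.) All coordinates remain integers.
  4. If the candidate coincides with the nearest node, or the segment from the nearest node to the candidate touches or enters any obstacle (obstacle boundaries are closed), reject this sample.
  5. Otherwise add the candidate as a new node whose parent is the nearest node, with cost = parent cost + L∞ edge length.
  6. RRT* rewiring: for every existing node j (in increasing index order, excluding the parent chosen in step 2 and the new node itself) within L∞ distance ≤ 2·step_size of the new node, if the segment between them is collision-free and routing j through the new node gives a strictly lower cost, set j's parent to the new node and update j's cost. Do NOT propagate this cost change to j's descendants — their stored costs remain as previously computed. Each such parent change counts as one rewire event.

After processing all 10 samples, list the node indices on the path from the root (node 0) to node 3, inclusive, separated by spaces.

Path: 0 1 2 3

1. q=(24,16) nearest=0 d=22 new=(4,3) → add node 1 parent=0 cost=2
2. q=(4,4) nearest=1 d=1 new=(4,4) → add node 2 parent=1 cost=3
3. q=(5,1) nearest=1 d=2 new=(5,1) → blocked by [5,8]×[0,4], reject
4. q=(9,3) nearest=1 d=5 new=(6,3) → blocked by [5,8]×[0,4], reject
5. q=(11,10) nearest=1 d=7 new=(6,5) → blocked by [5,8]×[0,4], reject
6. q=(0,16) nearest=2 d=12 new=(2,6) → add node 3 parent=2 cost=5
7. q=(12,1) nearest=1 d=8 new=(6,1) → blocked by [5,8]×[0,4], reject
8. q=(0,10) nearest=3 d=4 new=(0,8) → add node 4 parent=3 cost=7
9. q=(17,15) nearest=1 d=13 new=(6,5) → blocked by [5,8]×[0,4], reject
10. q=(20,15) nearest=1 d=16 new=(6,5) → blocked by [5,8]×[0,4], reject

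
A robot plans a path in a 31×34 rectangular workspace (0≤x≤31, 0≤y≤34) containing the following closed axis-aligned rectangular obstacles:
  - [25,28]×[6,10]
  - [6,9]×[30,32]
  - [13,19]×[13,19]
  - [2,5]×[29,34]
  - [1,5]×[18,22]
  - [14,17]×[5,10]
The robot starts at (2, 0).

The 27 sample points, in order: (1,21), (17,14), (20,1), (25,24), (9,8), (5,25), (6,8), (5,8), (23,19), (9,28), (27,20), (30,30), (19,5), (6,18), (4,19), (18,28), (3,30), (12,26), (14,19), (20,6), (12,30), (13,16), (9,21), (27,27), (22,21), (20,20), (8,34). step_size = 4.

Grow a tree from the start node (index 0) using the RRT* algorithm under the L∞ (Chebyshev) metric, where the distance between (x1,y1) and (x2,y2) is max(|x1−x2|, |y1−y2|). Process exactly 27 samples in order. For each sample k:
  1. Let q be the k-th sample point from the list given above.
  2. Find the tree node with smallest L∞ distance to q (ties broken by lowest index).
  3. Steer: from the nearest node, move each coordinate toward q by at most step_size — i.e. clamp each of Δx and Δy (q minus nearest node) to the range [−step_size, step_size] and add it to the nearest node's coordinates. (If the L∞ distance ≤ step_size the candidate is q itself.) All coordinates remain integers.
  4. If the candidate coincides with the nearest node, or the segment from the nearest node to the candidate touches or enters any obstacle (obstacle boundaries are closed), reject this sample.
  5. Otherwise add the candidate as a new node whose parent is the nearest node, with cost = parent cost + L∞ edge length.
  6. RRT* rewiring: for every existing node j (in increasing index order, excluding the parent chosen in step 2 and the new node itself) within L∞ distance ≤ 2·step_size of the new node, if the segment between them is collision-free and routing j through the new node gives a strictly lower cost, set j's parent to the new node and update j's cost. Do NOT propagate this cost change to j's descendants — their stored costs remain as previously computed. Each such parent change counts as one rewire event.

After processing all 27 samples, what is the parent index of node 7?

Parent of node 7: 5

1. q=(1,21) nearest=0 d=21 new=(1,4) → add node 1 parent=0 cost=4
2. q=(17,14) nearest=0 d=15 new=(6,4) → add node 2 parent=0 cost=4
3. q=(20,1) nearest=2 d=14 new=(10,1) → add node 3 parent=2 cost=8
4. q=(25,24) nearest=2 d=20 new=(10,8) → add node 4 parent=2 cost=8
5. q=(9,8) nearest=4 d=1 new=(9,8) → add node 5 parent=4 cost=9
6. q=(5,25) nearest=4 d=17 new=(6,12) → add node 6 parent=4 cost=12
7. q=(6,8) nearest=5 d=3 new=(6,8) → add node 7 parent=5 cost=12
8. q=(5,8) nearest=7 d=1 new=(5,8) → add node 8 parent=7 cost=13
9. q=(23,19) nearest=4 d=13 new=(14,12) → add node 9 parent=4 cost=12
10. q=(9,28) nearest=6 d=16 new=(9,16) → add node 10 parent=6 cost=16
11. q=(27,20) nearest=9 d=13 new=(18,16) → blocked by [13,19]×[13,19], reject
12. q=(30,30) nearest=9 d=18 new=(18,16) → blocked by [13,19]×[13,19], reject
13. q=(19,5) nearest=9 d=7 new=(18,8) → blocked by [14,17]×[5,10], reject
14. q=(6,18) nearest=10 d=3 new=(6,18) → add node 11 parent=10 cost=19
15. q=(4,19) nearest=11 d=2 new=(4,19) → blocked by [1,5]×[18,22], reject
16. q=(18,28) nearest=10 d=12 new=(13,20) → add node 12 parent=10 cost=20
17. q=(3,30) nearest=12 d=10 new=(9,24) → add node 13 parent=12 cost=24
18. q=(12,26) nearest=13 d=3 new=(12,26) → add node 14 parent=13 cost=27
19. q=(14,19) nearest=12 d=1 new=(14,19) → blocked by [13,19]×[13,19], reject
20. q=(20,6) nearest=9 d=6 new=(18,8) → blocked by [14,17]×[5,10], reject
21. q=(12,30) nearest=14 d=4 new=(12,30) → add node 15 parent=14 cost=31
22. q=(13,16) nearest=9 d=4 new=(13,16) → blocked by [13,19]×[13,19], reject
23. q=(9,21) nearest=11 d=3 new=(9,21) → add node 16 parent=11 cost=22
24. q=(27,27) nearest=12 d=14 new=(17,24) → add node 17 parent=12 cost=24; rewire 15→17 (30<31)
25. q=(22,21) nearest=17 d=5 new=(21,21) → add node 18 parent=17 cost=28
26. q=(20,20) nearest=18 d=1 new=(20,20) → add node 19 parent=18 cost=29
27. q=(8,34) nearest=15 d=4 new=(8,34) → add node 20 parent=15 cost=34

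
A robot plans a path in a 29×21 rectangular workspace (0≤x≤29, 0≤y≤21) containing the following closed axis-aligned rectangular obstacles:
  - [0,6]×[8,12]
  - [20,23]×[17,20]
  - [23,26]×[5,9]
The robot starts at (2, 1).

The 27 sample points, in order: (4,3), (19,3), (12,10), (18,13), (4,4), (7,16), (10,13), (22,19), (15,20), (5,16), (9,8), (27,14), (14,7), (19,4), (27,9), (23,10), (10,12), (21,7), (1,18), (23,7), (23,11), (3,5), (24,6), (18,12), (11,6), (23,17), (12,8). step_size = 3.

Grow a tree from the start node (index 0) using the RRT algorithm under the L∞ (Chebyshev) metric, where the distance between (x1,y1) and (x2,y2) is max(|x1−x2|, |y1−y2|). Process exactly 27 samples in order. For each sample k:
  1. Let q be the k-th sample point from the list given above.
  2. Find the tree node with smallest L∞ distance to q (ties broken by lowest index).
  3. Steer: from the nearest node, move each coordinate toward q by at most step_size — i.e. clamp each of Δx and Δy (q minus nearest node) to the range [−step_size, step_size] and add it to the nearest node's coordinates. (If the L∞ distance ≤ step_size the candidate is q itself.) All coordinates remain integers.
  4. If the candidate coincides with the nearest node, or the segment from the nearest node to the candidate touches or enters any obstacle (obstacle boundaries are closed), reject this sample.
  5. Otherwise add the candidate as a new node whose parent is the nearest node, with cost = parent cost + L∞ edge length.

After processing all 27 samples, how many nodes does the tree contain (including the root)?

1. q=(4,3) nearest=0 d=2 new=(4,3) → add node 1 parent=0 cost=2
2. q=(19,3) nearest=1 d=15 new=(7,3) → add node 2 parent=1 cost=5
3. q=(12,10) nearest=2 d=7 new=(10,6) → add node 3 parent=2 cost=8
4. q=(18,13) nearest=3 d=8 new=(13,9) → add node 4 parent=3 cost=11
5. q=(4,4) nearest=1 d=1 new=(4,4) → add node 5 parent=1 cost=3
6. q=(7,16) nearest=4 d=7 new=(10,12) → add node 6 parent=4 cost=14
7. q=(10,13) nearest=6 d=1 new=(10,13) → add node 7 parent=6 cost=15
8. q=(22,19) nearest=4 d=10 new=(16,12) → add node 8 parent=4 cost=14
9. q=(15,20) nearest=7 d=7 new=(13,16) → add node 9 parent=7 cost=18
10. q=(5,16) nearest=6 d=5 new=(7,15) → add node 10 parent=6 cost=17
11. q=(9,8) nearest=3 d=2 new=(9,8) → add node 11 parent=3 cost=10
12. q=(27,14) nearest=8 d=11 new=(19,14) → add node 12 parent=8 cost=17
13. q=(14,7) nearest=4 d=2 new=(14,7) → add node 13 parent=4 cost=13
14. q=(19,4) nearest=13 d=5 new=(17,4) → add node 14 parent=13 cost=16
15. q=(27,9) nearest=12 d=8 new=(22,11) → add node 15 parent=12 cost=20
16. q=(23,10) nearest=15 d=1 new=(23,10) → add node 16 parent=15 cost=21
17. q=(10,12) nearest=6 d=0 → coincident, reject
18. q=(21,7) nearest=16 d=3 new=(21,7) → add node 17 parent=16 cost=24
19. q=(1,18) nearest=10 d=6 new=(4,18) → add node 18 parent=10 cost=20
20. q=(23,7) nearest=17 d=2 new=(23,7) → blocked by [23,26]×[5,9], reject
21. q=(23,11) nearest=15 d=1 new=(23,11) → add node 19 parent=15 cost=21
22. q=(3,5) nearest=5 d=1 new=(3,5) → add node 20 parent=5 cost=4
23. q=(24,6) nearest=17 d=3 new=(24,6) → blocked by [23,26]×[5,9], reject
24. q=(18,12) nearest=8 d=2 new=(18,12) → add node 21 parent=8 cost=16
25. q=(11,6) nearest=3 d=1 new=(11,6) → add node 22 parent=3 cost=9
26. q=(23,17) nearest=12 d=4 new=(22,17) → blocked by [20,23]×[17,20], reject
27. q=(12,8) nearest=4 d=1 new=(12,8) → add node 23 parent=4 cost=12

Node count: 24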